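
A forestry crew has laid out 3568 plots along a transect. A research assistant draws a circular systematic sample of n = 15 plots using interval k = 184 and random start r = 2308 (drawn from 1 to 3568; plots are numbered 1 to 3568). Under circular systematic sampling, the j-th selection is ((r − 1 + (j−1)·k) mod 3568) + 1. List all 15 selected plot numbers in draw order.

2308, 2492, 2676, 2860, 3044, 3228, 3412, 28, 212, 396, 580, 764, 948, 1132, 1316

Selection 1: 2308
Selection 2: 2308 + 184 = 2492
Selection 3: 2492 + 184 = 2676
Selection 4: 2676 + 184 = 2860
Selection 5: 2860 + 184 = 3044
Selection 6: 3044 + 184 = 3228
Selection 7: 3228 + 184 = 3412
Selection 8: 3412 + 184 = 3596 → 3596 − 3568 = 28
Selection 9: 28 + 184 = 212
Selection 10: 212 + 184 = 396
Selection 11: 396 + 184 = 580
Selection 12: 580 + 184 = 764
Selection 13: 764 + 184 = 948
Selection 14: 948 + 184 = 1132
Selection 15: 1132 + 184 = 1316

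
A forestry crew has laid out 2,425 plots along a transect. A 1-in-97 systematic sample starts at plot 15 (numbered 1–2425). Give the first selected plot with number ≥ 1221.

k = 97
Steps past start: ⌈(1221 − 15)/97⌉ = ⌈1206/97⌉ = 13
Selected plot: 15 + 13×97 = 1276

1276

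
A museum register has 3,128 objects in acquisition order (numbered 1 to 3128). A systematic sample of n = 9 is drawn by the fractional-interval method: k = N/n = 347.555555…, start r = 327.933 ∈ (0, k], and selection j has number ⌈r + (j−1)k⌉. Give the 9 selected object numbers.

j=1: r + 0k = 327.933 → ⌈·⌉ = 328
j=2: r + 1k = 675.488555… → ⌈·⌉ = 676
j=3: r + 2k = 1023.044111… → ⌈·⌉ = 1024
j=4: r + 3k = 1370.599666… → ⌈·⌉ = 1371
j=5: r + 4k = 1718.155222… → ⌈·⌉ = 1719
j=6: r + 5k = 2065.710777… → ⌈·⌉ = 2066
j=7: r + 6k = 2413.266333… → ⌈·⌉ = 2414
j=8: r + 7k = 2760.821888… → ⌈·⌉ = 2761
j=9: r + 8k = 3108.377444… → ⌈·⌉ = 3109

328, 676, 1024, 1371, 1719, 2066, 2414, 2761, 3109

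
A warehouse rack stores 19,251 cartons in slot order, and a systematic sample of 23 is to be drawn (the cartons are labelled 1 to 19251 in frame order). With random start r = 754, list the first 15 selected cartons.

k = N/n = 19251/23 = 837
carton 1: 754
carton 2: 754 + 837 = 1591
carton 3: 1591 + 837 = 2428
carton 4: 2428 + 837 = 3265
carton 5: 3265 + 837 = 4102
carton 6: 4102 + 837 = 4939
carton 7: 4939 + 837 = 5776
carton 8: 5776 + 837 = 6613
carton 9: 6613 + 837 = 7450
carton 10: 7450 + 837 = 8287
carton 11: 8287 + 837 = 9124
carton 12: 9124 + 837 = 9961
carton 13: 9961 + 837 = 10798
carton 14: 10798 + 837 = 11635
carton 15: 11635 + 837 = 12472

754, 1591, 2428, 3265, 4102, 4939, 5776, 6613, 7450, 8287, 9124, 9961, 10798, 11635, 12472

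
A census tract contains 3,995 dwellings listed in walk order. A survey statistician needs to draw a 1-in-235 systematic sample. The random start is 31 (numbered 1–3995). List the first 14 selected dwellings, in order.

dwelling 1: 31
dwelling 2: 31 + 235 = 266
dwelling 3: 266 + 235 = 501
dwelling 4: 501 + 235 = 736
dwelling 5: 736 + 235 = 971
dwelling 6: 971 + 235 = 1206
dwelling 7: 1206 + 235 = 1441
dwelling 8: 1441 + 235 = 1676
dwelling 9: 1676 + 235 = 1911
dwelling 10: 1911 + 235 = 2146
dwelling 11: 2146 + 235 = 2381
dwelling 12: 2381 + 235 = 2616
dwelling 13: 2616 + 235 = 2851
dwelling 14: 2851 + 235 = 3086

31, 266, 501, 736, 971, 1206, 1441, 1676, 1911, 2146, 2381, 2616, 2851, 3086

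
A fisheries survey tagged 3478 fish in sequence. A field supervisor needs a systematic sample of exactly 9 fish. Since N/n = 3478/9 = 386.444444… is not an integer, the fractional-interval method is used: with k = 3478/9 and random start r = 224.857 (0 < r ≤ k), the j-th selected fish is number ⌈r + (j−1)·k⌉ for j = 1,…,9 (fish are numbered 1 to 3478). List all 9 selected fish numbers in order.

j=1: r + 0k = 224.857 → ⌈·⌉ = 225
j=2: r + 1k = 611.301444… → ⌈·⌉ = 612
j=3: r + 2k = 997.745888… → ⌈·⌉ = 998
j=4: r + 3k = 1384.190333… → ⌈·⌉ = 1385
j=5: r + 4k = 1770.634777… → ⌈·⌉ = 1771
j=6: r + 5k = 2157.079222… → ⌈·⌉ = 2158
j=7: r + 6k = 2543.523666… → ⌈·⌉ = 2544
j=8: r + 7k = 2929.968111… → ⌈·⌉ = 2930
j=9: r + 8k = 3316.412555… → ⌈·⌉ = 3317

225, 612, 998, 1385, 1771, 2158, 2544, 2930, 3317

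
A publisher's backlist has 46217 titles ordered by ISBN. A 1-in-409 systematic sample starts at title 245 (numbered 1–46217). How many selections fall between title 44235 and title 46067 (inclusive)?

5

k = 409
First selection ≥ 44235: 245 + ⌈(44235−245)/409⌉·409 = 245 + 108×409 = 44417
Last selection ≤ 46067: 245 + ⌊(46067−245)/409⌋·409 = 245 + 112×409 = 46053
Count = 112 − 108 + 1 = 5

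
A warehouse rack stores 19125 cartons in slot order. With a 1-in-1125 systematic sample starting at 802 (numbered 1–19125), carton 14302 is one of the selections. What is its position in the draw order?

k = 1125
position = (14302 − 802)/1125 + 1 = 13500/1125 + 1 = 12 + 1 = 13

13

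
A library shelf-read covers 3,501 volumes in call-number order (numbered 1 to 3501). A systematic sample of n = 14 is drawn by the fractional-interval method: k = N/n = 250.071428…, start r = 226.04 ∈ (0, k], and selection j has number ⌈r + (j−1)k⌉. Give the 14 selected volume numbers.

227, 477, 727, 977, 1227, 1477, 1727, 1977, 2227, 2477, 2727, 2977, 3227, 3477

j=1: r + 0k = 226.04 → ⌈·⌉ = 227
j=2: r + 1k = 476.111428… → ⌈·⌉ = 477
j=3: r + 2k = 726.182857… → ⌈·⌉ = 727
j=4: r + 3k = 976.254285… → ⌈·⌉ = 977
j=5: r + 4k = 1226.325714… → ⌈·⌉ = 1227
j=6: r + 5k = 1476.397142… → ⌈·⌉ = 1477
j=7: r + 6k = 1726.468571… → ⌈·⌉ = 1727
j=8: r + 7k = 1976.54 → ⌈·⌉ = 1977
j=9: r + 8k = 2226.611428… → ⌈·⌉ = 2227
j=10: r + 9k = 2476.682857… → ⌈·⌉ = 2477
j=11: r + 10k = 2726.754285… → ⌈·⌉ = 2727
j=12: r + 11k = 2976.825714… → ⌈·⌉ = 2977
j=13: r + 12k = 3226.897142… → ⌈·⌉ = 3227
j=14: r + 13k = 3476.968571… → ⌈·⌉ = 3477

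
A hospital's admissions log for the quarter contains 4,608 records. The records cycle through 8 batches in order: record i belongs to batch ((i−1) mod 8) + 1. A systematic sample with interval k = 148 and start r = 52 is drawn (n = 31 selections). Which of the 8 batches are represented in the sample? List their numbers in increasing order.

4, 8

Consecutive selections differ by k = 148, so their batch numbers differ by 148 mod 8 = 4.
gcd(148, 8) = 4, so the sample visits 8/4 = 2 distinct residues mod 8.
Start 52 is batch 4; the batches hit are 4, 8.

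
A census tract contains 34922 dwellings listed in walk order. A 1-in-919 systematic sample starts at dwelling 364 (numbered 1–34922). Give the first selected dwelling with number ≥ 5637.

5878

k = 919
Steps past start: ⌈(5637 − 364)/919⌉ = ⌈5273/919⌉ = 6
Selected dwelling: 364 + 6×919 = 5878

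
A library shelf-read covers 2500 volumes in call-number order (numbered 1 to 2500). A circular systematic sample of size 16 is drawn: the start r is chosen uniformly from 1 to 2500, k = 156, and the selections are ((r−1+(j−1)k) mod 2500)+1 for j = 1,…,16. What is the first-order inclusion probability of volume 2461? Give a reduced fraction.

4/625

For each position j, as r ranges over 1…2500 the j-th selection hits every volume exactly once, so volume 2461 is selected for exactly 16 of the 2500 starts.
Inclusion probability = 16/2500 = 4/625.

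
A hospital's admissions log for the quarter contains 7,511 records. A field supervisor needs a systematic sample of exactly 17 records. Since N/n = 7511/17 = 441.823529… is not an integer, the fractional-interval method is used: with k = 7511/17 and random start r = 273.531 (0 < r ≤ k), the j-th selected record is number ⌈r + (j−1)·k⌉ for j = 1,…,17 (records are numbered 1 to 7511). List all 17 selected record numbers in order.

274, 716, 1158, 1600, 2041, 2483, 2925, 3367, 3809, 4250, 4692, 5134, 5576, 6018, 6460, 6901, 7343

j=1: r + 0k = 273.531 → ⌈·⌉ = 274
j=2: r + 1k = 715.354529… → ⌈·⌉ = 716
j=3: r + 2k = 1157.178058… → ⌈·⌉ = 1158
j=4: r + 3k = 1599.001588… → ⌈·⌉ = 1600
j=5: r + 4k = 2040.825117… → ⌈·⌉ = 2041
j=6: r + 5k = 2482.648647… → ⌈·⌉ = 2483
j=7: r + 6k = 2924.472176… → ⌈·⌉ = 2925
j=8: r + 7k = 3366.295705… → ⌈·⌉ = 3367
j=9: r + 8k = 3808.119235… → ⌈·⌉ = 3809
j=10: r + 9k = 4249.942764… → ⌈·⌉ = 4250
j=11: r + 10k = 4691.766294… → ⌈·⌉ = 4692
j=12: r + 11k = 5133.589823… → ⌈·⌉ = 5134
j=13: r + 12k = 5575.413352… → ⌈·⌉ = 5576
j=14: r + 13k = 6017.236882… → ⌈·⌉ = 6018
j=15: r + 14k = 6459.060411… → ⌈·⌉ = 6460
j=16: r + 15k = 6900.883941… → ⌈·⌉ = 6901
j=17: r + 16k = 7342.707470… → ⌈·⌉ = 7343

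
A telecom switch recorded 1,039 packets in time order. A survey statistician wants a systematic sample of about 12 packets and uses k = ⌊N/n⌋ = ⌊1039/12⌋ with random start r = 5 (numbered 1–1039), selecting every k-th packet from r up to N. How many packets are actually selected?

13

k = ⌊1039/12⌋ = 86
Achieved size = ⌊(1039 − 5)/86⌋ + 1 = ⌊1034/86⌋ + 1 = 12 + 1 = 13
(last selection: 5 + 12×86 = 1037 ≤ 1039; next would be 1123 > 1039)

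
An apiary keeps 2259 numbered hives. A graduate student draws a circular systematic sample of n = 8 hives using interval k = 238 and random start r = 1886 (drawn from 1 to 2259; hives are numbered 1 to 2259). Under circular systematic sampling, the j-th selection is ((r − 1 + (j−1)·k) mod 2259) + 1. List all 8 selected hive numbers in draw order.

Selection 1: 1886
Selection 2: 1886 + 238 = 2124
Selection 3: 2124 + 238 = 2362 → 2362 − 2259 = 103
Selection 4: 103 + 238 = 341
Selection 5: 341 + 238 = 579
Selection 6: 579 + 238 = 817
Selection 7: 817 + 238 = 1055
Selection 8: 1055 + 238 = 1293

1886, 2124, 103, 341, 579, 817, 1055, 1293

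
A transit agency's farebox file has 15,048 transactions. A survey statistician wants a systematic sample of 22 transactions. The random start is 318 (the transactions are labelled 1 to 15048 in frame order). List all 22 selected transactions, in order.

k = N/n = 15048/22 = 684
transaction 1: 318
transaction 2: 318 + 684 = 1002
transaction 3: 1002 + 684 = 1686
transaction 4: 1686 + 684 = 2370
transaction 5: 2370 + 684 = 3054
transaction 6: 3054 + 684 = 3738
transaction 7: 3738 + 684 = 4422
transaction 8: 4422 + 684 = 5106
transaction 9: 5106 + 684 = 5790
transaction 10: 5790 + 684 = 6474
transaction 11: 6474 + 684 = 7158
transaction 12: 7158 + 684 = 7842
transaction 13: 7842 + 684 = 8526
transaction 14: 8526 + 684 = 9210
transaction 15: 9210 + 684 = 9894
transaction 16: 9894 + 684 = 10578
transaction 17: 10578 + 684 = 11262
transaction 18: 11262 + 684 = 11946
transaction 19: 11946 + 684 = 12630
transaction 20: 12630 + 684 = 13314
transaction 21: 13314 + 684 = 13998
transaction 22: 13998 + 684 = 14682

318, 1002, 1686, 2370, 3054, 3738, 4422, 5106, 5790, 6474, 7158, 7842, 8526, 9210, 9894, 10578, 11262, 11946, 12630, 13314, 13998, 14682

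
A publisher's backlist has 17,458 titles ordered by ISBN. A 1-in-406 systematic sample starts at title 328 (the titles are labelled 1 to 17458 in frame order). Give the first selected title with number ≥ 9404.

k = 406
Steps past start: ⌈(9404 − 328)/406⌉ = ⌈9076/406⌉ = 23
Selected title: 328 + 23×406 = 9666

9666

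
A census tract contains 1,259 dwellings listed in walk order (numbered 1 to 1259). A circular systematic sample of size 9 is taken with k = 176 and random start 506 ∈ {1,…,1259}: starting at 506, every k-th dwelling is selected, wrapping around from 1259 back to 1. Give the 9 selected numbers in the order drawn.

506, 682, 858, 1034, 1210, 127, 303, 479, 655

Selection 1: 506
Selection 2: 506 + 176 = 682
Selection 3: 682 + 176 = 858
Selection 4: 858 + 176 = 1034
Selection 5: 1034 + 176 = 1210
Selection 6: 1210 + 176 = 1386 → 1386 − 1259 = 127
Selection 7: 127 + 176 = 303
Selection 8: 303 + 176 = 479
Selection 9: 479 + 176 = 655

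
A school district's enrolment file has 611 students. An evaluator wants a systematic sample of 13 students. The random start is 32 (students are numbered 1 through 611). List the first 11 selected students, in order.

32, 79, 126, 173, 220, 267, 314, 361, 408, 455, 502

k = N/n = 611/13 = 47
student 1: 32
student 2: 32 + 47 = 79
student 3: 79 + 47 = 126
student 4: 126 + 47 = 173
student 5: 173 + 47 = 220
student 6: 220 + 47 = 267
student 7: 267 + 47 = 314
student 8: 314 + 47 = 361
student 9: 361 + 47 = 408
student 10: 408 + 47 = 455
student 11: 455 + 47 = 502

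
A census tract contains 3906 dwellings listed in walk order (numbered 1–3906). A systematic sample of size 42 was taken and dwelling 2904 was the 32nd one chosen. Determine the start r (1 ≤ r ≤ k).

21

k = 3906/42 = 93
r = 2904 − (32−1)×93 = 2904 − 2883 = 21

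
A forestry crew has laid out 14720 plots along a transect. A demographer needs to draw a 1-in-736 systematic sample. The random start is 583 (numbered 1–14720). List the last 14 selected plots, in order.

4999, 5735, 6471, 7207, 7943, 8679, 9415, 10151, 10887, 11623, 12359, 13095, 13831, 14567

7th selection = 583 + 6×736 = 4999
8th: 4999 + 736 = 5735
9th: 5735 + 736 = 6471
10th: 6471 + 736 = 7207
11th: 7207 + 736 = 7943
12th: 7943 + 736 = 8679
13th: 8679 + 736 = 9415
14th: 9415 + 736 = 10151
15th: 10151 + 736 = 10887
16th: 10887 + 736 = 11623
17th: 11623 + 736 = 12359
18th: 12359 + 736 = 13095
19th: 13095 + 736 = 13831
20th: 13831 + 736 = 14567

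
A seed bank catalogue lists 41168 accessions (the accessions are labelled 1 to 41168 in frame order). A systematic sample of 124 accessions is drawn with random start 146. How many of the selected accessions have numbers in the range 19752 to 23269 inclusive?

k = 41168/124 = 332
First selection ≥ 19752: 146 + ⌈(19752−146)/332⌉·332 = 146 + 60×332 = 20066
Last selection ≤ 23269: 146 + ⌊(23269−146)/332⌋·332 = 146 + 69×332 = 23054
Count = 69 − 60 + 1 = 10

10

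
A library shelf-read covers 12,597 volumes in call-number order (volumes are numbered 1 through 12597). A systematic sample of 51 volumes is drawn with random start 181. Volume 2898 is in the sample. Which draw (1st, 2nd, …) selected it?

12

k = 12597/51 = 247
position = (2898 − 181)/247 + 1 = 2717/247 + 1 = 11 + 1 = 12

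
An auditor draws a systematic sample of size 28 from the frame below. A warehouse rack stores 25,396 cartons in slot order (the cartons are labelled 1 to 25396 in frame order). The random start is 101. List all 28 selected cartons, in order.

k = N/n = 25396/28 = 907
carton 1: 101
carton 2: 101 + 907 = 1008
carton 3: 1008 + 907 = 1915
carton 4: 1915 + 907 = 2822
carton 5: 2822 + 907 = 3729
carton 6: 3729 + 907 = 4636
carton 7: 4636 + 907 = 5543
carton 8: 5543 + 907 = 6450
carton 9: 6450 + 907 = 7357
carton 10: 7357 + 907 = 8264
carton 11: 8264 + 907 = 9171
carton 12: 9171 + 907 = 10078
carton 13: 10078 + 907 = 10985
carton 14: 10985 + 907 = 11892
carton 15: 11892 + 907 = 12799
carton 16: 12799 + 907 = 13706
carton 17: 13706 + 907 = 14613
carton 18: 14613 + 907 = 15520
carton 19: 15520 + 907 = 16427
carton 20: 16427 + 907 = 17334
carton 21: 17334 + 907 = 18241
carton 22: 18241 + 907 = 19148
carton 23: 19148 + 907 = 20055
carton 24: 20055 + 907 = 20962
carton 25: 20962 + 907 = 21869
carton 26: 21869 + 907 = 22776
carton 27: 22776 + 907 = 23683
carton 28: 23683 + 907 = 24590

101, 1008, 1915, 2822, 3729, 4636, 5543, 6450, 7357, 8264, 9171, 10078, 10985, 11892, 12799, 13706, 14613, 15520, 16427, 17334, 18241, 19148, 20055, 20962, 21869, 22776, 23683, 24590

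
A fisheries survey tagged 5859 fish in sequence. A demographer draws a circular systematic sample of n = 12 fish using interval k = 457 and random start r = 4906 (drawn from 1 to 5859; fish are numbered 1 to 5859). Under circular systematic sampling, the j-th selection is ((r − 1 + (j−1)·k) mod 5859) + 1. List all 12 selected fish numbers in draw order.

4906, 5363, 5820, 418, 875, 1332, 1789, 2246, 2703, 3160, 3617, 4074

Selection 1: 4906
Selection 2: 4906 + 457 = 5363
Selection 3: 5363 + 457 = 5820
Selection 4: 5820 + 457 = 6277 → 6277 − 5859 = 418
Selection 5: 418 + 457 = 875
Selection 6: 875 + 457 = 1332
Selection 7: 1332 + 457 = 1789
Selection 8: 1789 + 457 = 2246
Selection 9: 2246 + 457 = 2703
Selection 10: 2703 + 457 = 3160
Selection 11: 3160 + 457 = 3617
Selection 12: 3617 + 457 = 4074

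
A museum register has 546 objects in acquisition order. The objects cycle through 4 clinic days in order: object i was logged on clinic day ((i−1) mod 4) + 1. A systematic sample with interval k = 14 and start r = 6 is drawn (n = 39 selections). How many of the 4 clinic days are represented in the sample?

Consecutive selections differ by k = 14, so their clinic day numbers differ by 14 mod 4 = 2.
gcd(14, 4) = 2, so the sample visits 4/2 = 2 distinct residues mod 4.
Start 6 is clinic day 2; the clinic days hit are 2, 4.

2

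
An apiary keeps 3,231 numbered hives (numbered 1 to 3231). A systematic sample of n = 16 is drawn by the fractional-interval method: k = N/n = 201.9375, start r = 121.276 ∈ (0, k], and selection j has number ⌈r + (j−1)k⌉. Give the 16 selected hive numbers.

j=1: r + 0k = 121.276 → ⌈·⌉ = 122
j=2: r + 1k = 323.2135 → ⌈·⌉ = 324
j=3: r + 2k = 525.151 → ⌈·⌉ = 526
j=4: r + 3k = 727.0885 → ⌈·⌉ = 728
j=5: r + 4k = 929.026 → ⌈·⌉ = 930
j=6: r + 5k = 1130.9635 → ⌈·⌉ = 1131
j=7: r + 6k = 1332.901 → ⌈·⌉ = 1333
j=8: r + 7k = 1534.8385 → ⌈·⌉ = 1535
j=9: r + 8k = 1736.776 → ⌈·⌉ = 1737
j=10: r + 9k = 1938.7135 → ⌈·⌉ = 1939
j=11: r + 10k = 2140.651 → ⌈·⌉ = 2141
j=12: r + 11k = 2342.5885 → ⌈·⌉ = 2343
j=13: r + 12k = 2544.526 → ⌈·⌉ = 2545
j=14: r + 13k = 2746.4635 → ⌈·⌉ = 2747
j=15: r + 14k = 2948.401 → ⌈·⌉ = 2949
j=16: r + 15k = 3150.3385 → ⌈·⌉ = 3151

122, 324, 526, 728, 930, 1131, 1333, 1535, 1737, 1939, 2141, 2343, 2545, 2747, 2949, 3151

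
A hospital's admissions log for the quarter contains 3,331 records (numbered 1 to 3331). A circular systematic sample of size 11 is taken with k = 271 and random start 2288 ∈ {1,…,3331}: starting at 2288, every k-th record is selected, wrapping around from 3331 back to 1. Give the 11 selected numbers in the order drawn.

Selection 1: 2288
Selection 2: 2288 + 271 = 2559
Selection 3: 2559 + 271 = 2830
Selection 4: 2830 + 271 = 3101
Selection 5: 3101 + 271 = 3372 → 3372 − 3331 = 41
Selection 6: 41 + 271 = 312
Selection 7: 312 + 271 = 583
Selection 8: 583 + 271 = 854
Selection 9: 854 + 271 = 1125
Selection 10: 1125 + 271 = 1396
Selection 11: 1396 + 271 = 1667

2288, 2559, 2830, 3101, 41, 312, 583, 854, 1125, 1396, 1667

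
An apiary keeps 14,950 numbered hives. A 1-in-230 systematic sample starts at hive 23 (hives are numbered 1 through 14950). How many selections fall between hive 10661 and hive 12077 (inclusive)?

6

k = 230
First selection ≥ 10661: 23 + ⌈(10661−23)/230⌉·230 = 23 + 47×230 = 10833
Last selection ≤ 12077: 23 + ⌊(12077−23)/230⌋·230 = 23 + 52×230 = 11983
Count = 52 − 47 + 1 = 6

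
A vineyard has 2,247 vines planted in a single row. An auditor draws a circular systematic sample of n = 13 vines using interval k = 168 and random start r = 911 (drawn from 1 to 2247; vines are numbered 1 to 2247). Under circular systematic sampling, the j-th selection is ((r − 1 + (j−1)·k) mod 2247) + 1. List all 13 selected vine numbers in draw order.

Selection 1: 911
Selection 2: 911 + 168 = 1079
Selection 3: 1079 + 168 = 1247
Selection 4: 1247 + 168 = 1415
Selection 5: 1415 + 168 = 1583
Selection 6: 1583 + 168 = 1751
Selection 7: 1751 + 168 = 1919
Selection 8: 1919 + 168 = 2087
Selection 9: 2087 + 168 = 2255 → 2255 − 2247 = 8
Selection 10: 8 + 168 = 176
Selection 11: 176 + 168 = 344
Selection 12: 344 + 168 = 512
Selection 13: 512 + 168 = 680

911, 1079, 1247, 1415, 1583, 1751, 1919, 2087, 8, 176, 344, 512, 680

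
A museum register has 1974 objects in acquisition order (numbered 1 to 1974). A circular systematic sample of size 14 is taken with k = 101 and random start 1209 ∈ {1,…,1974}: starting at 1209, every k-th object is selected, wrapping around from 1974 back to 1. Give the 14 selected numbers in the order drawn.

Selection 1: 1209
Selection 2: 1209 + 101 = 1310
Selection 3: 1310 + 101 = 1411
Selection 4: 1411 + 101 = 1512
Selection 5: 1512 + 101 = 1613
Selection 6: 1613 + 101 = 1714
Selection 7: 1714 + 101 = 1815
Selection 8: 1815 + 101 = 1916
Selection 9: 1916 + 101 = 2017 → 2017 − 1974 = 43
Selection 10: 43 + 101 = 144
Selection 11: 144 + 101 = 245
Selection 12: 245 + 101 = 346
Selection 13: 346 + 101 = 447
Selection 14: 447 + 101 = 548

1209, 1310, 1411, 1512, 1613, 1714, 1815, 1916, 43, 144, 245, 346, 447, 548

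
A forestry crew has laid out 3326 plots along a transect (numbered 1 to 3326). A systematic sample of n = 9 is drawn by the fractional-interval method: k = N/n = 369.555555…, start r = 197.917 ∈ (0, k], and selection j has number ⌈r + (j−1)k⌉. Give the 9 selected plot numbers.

198, 568, 938, 1307, 1677, 2046, 2416, 2785, 3155

j=1: r + 0k = 197.917 → ⌈·⌉ = 198
j=2: r + 1k = 567.472555… → ⌈·⌉ = 568
j=3: r + 2k = 937.028111… → ⌈·⌉ = 938
j=4: r + 3k = 1306.583666… → ⌈·⌉ = 1307
j=5: r + 4k = 1676.139222… → ⌈·⌉ = 1677
j=6: r + 5k = 2045.694777… → ⌈·⌉ = 2046
j=7: r + 6k = 2415.250333… → ⌈·⌉ = 2416
j=8: r + 7k = 2784.805888… → ⌈·⌉ = 2785
j=9: r + 8k = 3154.361444… → ⌈·⌉ = 3155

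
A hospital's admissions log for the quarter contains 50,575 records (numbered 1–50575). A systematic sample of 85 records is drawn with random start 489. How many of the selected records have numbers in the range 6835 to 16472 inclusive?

k = 50575/85 = 595
First selection ≥ 6835: 489 + ⌈(6835−489)/595⌉·595 = 489 + 11×595 = 7034
Last selection ≤ 16472: 489 + ⌊(16472−489)/595⌋·595 = 489 + 26×595 = 15959
Count = 26 − 11 + 1 = 16

16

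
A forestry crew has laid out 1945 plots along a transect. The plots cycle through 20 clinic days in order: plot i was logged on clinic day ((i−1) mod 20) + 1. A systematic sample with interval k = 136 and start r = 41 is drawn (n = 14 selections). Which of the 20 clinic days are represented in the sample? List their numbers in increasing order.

Consecutive selections differ by k = 136, so their clinic day numbers differ by 136 mod 20 = 16.
gcd(136, 20) = 4, so the sample visits 20/4 = 5 distinct residues mod 20.
Start 41 is clinic day 1; the clinic days hit are 1, 5, 9, 13, 17.

1, 5, 9, 13, 17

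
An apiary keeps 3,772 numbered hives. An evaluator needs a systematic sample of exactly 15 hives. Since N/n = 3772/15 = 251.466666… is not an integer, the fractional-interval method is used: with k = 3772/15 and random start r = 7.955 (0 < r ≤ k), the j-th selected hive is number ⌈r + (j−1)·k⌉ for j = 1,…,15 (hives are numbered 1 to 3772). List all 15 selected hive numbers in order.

8, 260, 511, 763, 1014, 1266, 1517, 1769, 2020, 2272, 2523, 2775, 3026, 3278, 3529

j=1: r + 0k = 7.955 → ⌈·⌉ = 8
j=2: r + 1k = 259.421666… → ⌈·⌉ = 260
j=3: r + 2k = 510.888333… → ⌈·⌉ = 511
j=4: r + 3k = 762.355 → ⌈·⌉ = 763
j=5: r + 4k = 1013.821666… → ⌈·⌉ = 1014
j=6: r + 5k = 1265.288333… → ⌈·⌉ = 1266
j=7: r + 6k = 1516.755 → ⌈·⌉ = 1517
j=8: r + 7k = 1768.221666… → ⌈·⌉ = 1769
j=9: r + 8k = 2019.688333… → ⌈·⌉ = 2020
j=10: r + 9k = 2271.155 → ⌈·⌉ = 2272
j=11: r + 10k = 2522.621666… → ⌈·⌉ = 2523
j=12: r + 11k = 2774.088333… → ⌈·⌉ = 2775
j=13: r + 12k = 3025.555 → ⌈·⌉ = 3026
j=14: r + 13k = 3277.021666… → ⌈·⌉ = 3278
j=15: r + 14k = 3528.488333… → ⌈·⌉ = 3529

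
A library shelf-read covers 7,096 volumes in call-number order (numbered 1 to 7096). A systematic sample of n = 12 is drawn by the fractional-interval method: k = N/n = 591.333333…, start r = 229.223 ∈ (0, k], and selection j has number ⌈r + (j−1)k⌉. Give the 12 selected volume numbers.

230, 821, 1412, 2004, 2595, 3186, 3778, 4369, 4960, 5552, 6143, 6734

j=1: r + 0k = 229.223 → ⌈·⌉ = 230
j=2: r + 1k = 820.556333… → ⌈·⌉ = 821
j=3: r + 2k = 1411.889666… → ⌈·⌉ = 1412
j=4: r + 3k = 2003.223 → ⌈·⌉ = 2004
j=5: r + 4k = 2594.556333… → ⌈·⌉ = 2595
j=6: r + 5k = 3185.889666… → ⌈·⌉ = 3186
j=7: r + 6k = 3777.223 → ⌈·⌉ = 3778
j=8: r + 7k = 4368.556333… → ⌈·⌉ = 4369
j=9: r + 8k = 4959.889666… → ⌈·⌉ = 4960
j=10: r + 9k = 5551.223 → ⌈·⌉ = 5552
j=11: r + 10k = 6142.556333… → ⌈·⌉ = 6143
j=12: r + 11k = 6733.889666… → ⌈·⌉ = 6734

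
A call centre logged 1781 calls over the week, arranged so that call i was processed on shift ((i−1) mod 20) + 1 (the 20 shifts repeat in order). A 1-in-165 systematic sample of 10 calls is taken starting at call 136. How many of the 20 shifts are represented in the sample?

Consecutive selections differ by k = 165, so their shift numbers differ by 165 mod 20 = 5.
gcd(165, 20) = 5, so the sample visits 20/5 = 4 distinct residues mod 20.
Start 136 is shift 16; the shifts hit are 1, 6, 11, 16.

4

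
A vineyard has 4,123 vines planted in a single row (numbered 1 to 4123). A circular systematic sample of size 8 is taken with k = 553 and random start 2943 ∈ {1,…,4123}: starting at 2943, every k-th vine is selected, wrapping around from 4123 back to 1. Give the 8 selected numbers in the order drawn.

Selection 1: 2943
Selection 2: 2943 + 553 = 3496
Selection 3: 3496 + 553 = 4049
Selection 4: 4049 + 553 = 4602 → 4602 − 4123 = 479
Selection 5: 479 + 553 = 1032
Selection 6: 1032 + 553 = 1585
Selection 7: 1585 + 553 = 2138
Selection 8: 2138 + 553 = 2691

2943, 3496, 4049, 479, 1032, 1585, 2138, 2691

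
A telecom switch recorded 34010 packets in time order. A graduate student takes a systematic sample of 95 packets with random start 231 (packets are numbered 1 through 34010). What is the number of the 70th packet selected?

k = 34010/95 = 358
70th selection = r + (70−1)·k = 231 + 69×358 = 231 + 24702 = 24933

24933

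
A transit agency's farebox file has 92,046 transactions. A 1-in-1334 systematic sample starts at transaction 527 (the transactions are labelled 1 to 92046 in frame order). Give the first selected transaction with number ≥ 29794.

29875

k = 1334
Steps past start: ⌈(29794 − 527)/1334⌉ = ⌈29267/1334⌉ = 22
Selected transaction: 527 + 22×1334 = 29875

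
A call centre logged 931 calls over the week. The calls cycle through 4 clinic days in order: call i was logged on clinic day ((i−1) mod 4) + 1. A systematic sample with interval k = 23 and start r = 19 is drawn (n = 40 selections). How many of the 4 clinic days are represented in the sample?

4

Consecutive selections differ by k = 23, so their clinic day numbers differ by 23 mod 4 = 3.
gcd(23, 4) = 1, so the sample visits 4/1 = 4 distinct residues mod 4.
Start 19 is clinic day 3; the clinic days hit are 1, 2, 3, 4.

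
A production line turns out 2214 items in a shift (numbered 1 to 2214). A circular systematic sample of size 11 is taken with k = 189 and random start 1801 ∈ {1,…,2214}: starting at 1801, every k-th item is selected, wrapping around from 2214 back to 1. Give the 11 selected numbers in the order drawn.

1801, 1990, 2179, 154, 343, 532, 721, 910, 1099, 1288, 1477

Selection 1: 1801
Selection 2: 1801 + 189 = 1990
Selection 3: 1990 + 189 = 2179
Selection 4: 2179 + 189 = 2368 → 2368 − 2214 = 154
Selection 5: 154 + 189 = 343
Selection 6: 343 + 189 = 532
Selection 7: 532 + 189 = 721
Selection 8: 721 + 189 = 910
Selection 9: 910 + 189 = 1099
Selection 10: 1099 + 189 = 1288
Selection 11: 1288 + 189 = 1477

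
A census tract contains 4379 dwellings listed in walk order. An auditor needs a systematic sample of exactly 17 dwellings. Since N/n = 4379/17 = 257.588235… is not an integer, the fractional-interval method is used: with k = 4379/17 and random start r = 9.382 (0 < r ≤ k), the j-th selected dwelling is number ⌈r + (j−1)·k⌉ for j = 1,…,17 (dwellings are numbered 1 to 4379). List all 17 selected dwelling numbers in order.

j=1: r + 0k = 9.382 → ⌈·⌉ = 10
j=2: r + 1k = 266.970235… → ⌈·⌉ = 267
j=3: r + 2k = 524.558470… → ⌈·⌉ = 525
j=4: r + 3k = 782.146705… → ⌈·⌉ = 783
j=5: r + 4k = 1039.734941… → ⌈·⌉ = 1040
j=6: r + 5k = 1297.323176… → ⌈·⌉ = 1298
j=7: r + 6k = 1554.911411… → ⌈·⌉ = 1555
j=8: r + 7k = 1812.499647… → ⌈·⌉ = 1813
j=9: r + 8k = 2070.087882… → ⌈·⌉ = 2071
j=10: r + 9k = 2327.676117… → ⌈·⌉ = 2328
j=11: r + 10k = 2585.264352… → ⌈·⌉ = 2586
j=12: r + 11k = 2842.852588… → ⌈·⌉ = 2843
j=13: r + 12k = 3100.440823… → ⌈·⌉ = 3101
j=14: r + 13k = 3358.029058… → ⌈·⌉ = 3359
j=15: r + 14k = 3615.617294… → ⌈·⌉ = 3616
j=16: r + 15k = 3873.205529… → ⌈·⌉ = 3874
j=17: r + 16k = 4130.793764… → ⌈·⌉ = 4131

10, 267, 525, 783, 1040, 1298, 1555, 1813, 2071, 2328, 2586, 2843, 3101, 3359, 3616, 3874, 4131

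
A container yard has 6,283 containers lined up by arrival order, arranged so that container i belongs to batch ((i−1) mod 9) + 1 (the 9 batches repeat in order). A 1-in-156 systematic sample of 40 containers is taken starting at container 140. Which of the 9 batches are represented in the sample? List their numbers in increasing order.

2, 5, 8

Consecutive selections differ by k = 156, so their batch numbers differ by 156 mod 9 = 3.
gcd(156, 9) = 3, so the sample visits 9/3 = 3 distinct residues mod 9.
Start 140 is batch 5; the batches hit are 2, 5, 8.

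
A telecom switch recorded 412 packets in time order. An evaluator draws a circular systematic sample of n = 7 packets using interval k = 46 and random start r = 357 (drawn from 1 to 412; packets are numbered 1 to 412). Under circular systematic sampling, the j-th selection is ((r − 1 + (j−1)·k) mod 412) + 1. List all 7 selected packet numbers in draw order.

357, 403, 37, 83, 129, 175, 221

Selection 1: 357
Selection 2: 357 + 46 = 403
Selection 3: 403 + 46 = 449 → 449 − 412 = 37
Selection 4: 37 + 46 = 83
Selection 5: 83 + 46 = 129
Selection 6: 129 + 46 = 175
Selection 7: 175 + 46 = 221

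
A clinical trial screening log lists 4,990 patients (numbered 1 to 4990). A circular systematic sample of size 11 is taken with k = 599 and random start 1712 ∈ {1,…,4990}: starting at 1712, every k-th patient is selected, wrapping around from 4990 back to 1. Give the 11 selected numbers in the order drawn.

1712, 2311, 2910, 3509, 4108, 4707, 316, 915, 1514, 2113, 2712

Selection 1: 1712
Selection 2: 1712 + 599 = 2311
Selection 3: 2311 + 599 = 2910
Selection 4: 2910 + 599 = 3509
Selection 5: 3509 + 599 = 4108
Selection 6: 4108 + 599 = 4707
Selection 7: 4707 + 599 = 5306 → 5306 − 4990 = 316
Selection 8: 316 + 599 = 915
Selection 9: 915 + 599 = 1514
Selection 10: 1514 + 599 = 2113
Selection 11: 2113 + 599 = 2712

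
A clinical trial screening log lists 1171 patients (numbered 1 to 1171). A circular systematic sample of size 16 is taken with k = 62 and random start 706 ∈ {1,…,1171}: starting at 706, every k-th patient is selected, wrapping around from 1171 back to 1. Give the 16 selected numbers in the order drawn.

706, 768, 830, 892, 954, 1016, 1078, 1140, 31, 93, 155, 217, 279, 341, 403, 465

Selection 1: 706
Selection 2: 706 + 62 = 768
Selection 3: 768 + 62 = 830
Selection 4: 830 + 62 = 892
Selection 5: 892 + 62 = 954
Selection 6: 954 + 62 = 1016
Selection 7: 1016 + 62 = 1078
Selection 8: 1078 + 62 = 1140
Selection 9: 1140 + 62 = 1202 → 1202 − 1171 = 31
Selection 10: 31 + 62 = 93
Selection 11: 93 + 62 = 155
Selection 12: 155 + 62 = 217
Selection 13: 217 + 62 = 279
Selection 14: 279 + 62 = 341
Selection 15: 341 + 62 = 403
Selection 16: 403 + 62 = 465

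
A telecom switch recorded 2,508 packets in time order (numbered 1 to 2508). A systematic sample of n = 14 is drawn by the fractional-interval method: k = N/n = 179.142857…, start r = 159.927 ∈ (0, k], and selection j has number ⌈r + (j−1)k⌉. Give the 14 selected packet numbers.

160, 340, 519, 698, 877, 1056, 1235, 1414, 1594, 1773, 1952, 2131, 2310, 2489

j=1: r + 0k = 159.927 → ⌈·⌉ = 160
j=2: r + 1k = 339.069857… → ⌈·⌉ = 340
j=3: r + 2k = 518.212714… → ⌈·⌉ = 519
j=4: r + 3k = 697.355571… → ⌈·⌉ = 698
j=5: r + 4k = 876.498428… → ⌈·⌉ = 877
j=6: r + 5k = 1055.641285… → ⌈·⌉ = 1056
j=7: r + 6k = 1234.784142… → ⌈·⌉ = 1235
j=8: r + 7k = 1413.927 → ⌈·⌉ = 1414
j=9: r + 8k = 1593.069857… → ⌈·⌉ = 1594
j=10: r + 9k = 1772.212714… → ⌈·⌉ = 1773
j=11: r + 10k = 1951.355571… → ⌈·⌉ = 1952
j=12: r + 11k = 2130.498428… → ⌈·⌉ = 2131
j=13: r + 12k = 2309.641285… → ⌈·⌉ = 2310
j=14: r + 13k = 2488.784142… → ⌈·⌉ = 2489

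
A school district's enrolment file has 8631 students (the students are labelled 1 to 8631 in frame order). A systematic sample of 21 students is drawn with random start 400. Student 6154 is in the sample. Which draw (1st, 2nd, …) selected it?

k = 8631/21 = 411
position = (6154 − 400)/411 + 1 = 5754/411 + 1 = 14 + 1 = 15

15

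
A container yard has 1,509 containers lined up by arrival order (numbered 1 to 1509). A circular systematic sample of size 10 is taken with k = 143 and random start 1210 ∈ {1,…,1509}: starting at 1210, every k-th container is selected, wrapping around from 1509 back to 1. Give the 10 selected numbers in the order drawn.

Selection 1: 1210
Selection 2: 1210 + 143 = 1353
Selection 3: 1353 + 143 = 1496
Selection 4: 1496 + 143 = 1639 → 1639 − 1509 = 130
Selection 5: 130 + 143 = 273
Selection 6: 273 + 143 = 416
Selection 7: 416 + 143 = 559
Selection 8: 559 + 143 = 702
Selection 9: 702 + 143 = 845
Selection 10: 845 + 143 = 988

1210, 1353, 1496, 130, 273, 416, 559, 702, 845, 988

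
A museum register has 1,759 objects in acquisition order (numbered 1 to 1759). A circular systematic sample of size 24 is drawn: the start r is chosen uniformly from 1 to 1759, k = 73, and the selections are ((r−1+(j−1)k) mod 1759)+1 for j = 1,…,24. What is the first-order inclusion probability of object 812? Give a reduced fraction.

For each position j, as r ranges over 1…1759 the j-th selection hits every object exactly once, so object 812 is selected for exactly 24 of the 1759 starts.
Inclusion probability = 24/1759.

24/1759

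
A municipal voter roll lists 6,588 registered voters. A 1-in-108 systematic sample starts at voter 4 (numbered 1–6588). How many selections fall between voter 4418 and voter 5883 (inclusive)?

k = 108
First selection ≥ 4418: 4 + ⌈(4418−4)/108⌉·108 = 4 + 41×108 = 4432
Last selection ≤ 5883: 4 + ⌊(5883−4)/108⌋·108 = 4 + 54×108 = 5836
Count = 54 − 41 + 1 = 14

14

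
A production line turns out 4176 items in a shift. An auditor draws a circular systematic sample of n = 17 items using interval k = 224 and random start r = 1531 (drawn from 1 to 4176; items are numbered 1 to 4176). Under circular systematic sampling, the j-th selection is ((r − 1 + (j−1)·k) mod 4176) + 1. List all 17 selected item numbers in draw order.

Selection 1: 1531
Selection 2: 1531 + 224 = 1755
Selection 3: 1755 + 224 = 1979
Selection 4: 1979 + 224 = 2203
Selection 5: 2203 + 224 = 2427
Selection 6: 2427 + 224 = 2651
Selection 7: 2651 + 224 = 2875
Selection 8: 2875 + 224 = 3099
Selection 9: 3099 + 224 = 3323
Selection 10: 3323 + 224 = 3547
Selection 11: 3547 + 224 = 3771
Selection 12: 3771 + 224 = 3995
Selection 13: 3995 + 224 = 4219 → 4219 − 4176 = 43
Selection 14: 43 + 224 = 267
Selection 15: 267 + 224 = 491
Selection 16: 491 + 224 = 715
Selection 17: 715 + 224 = 939

1531, 1755, 1979, 2203, 2427, 2651, 2875, 3099, 3323, 3547, 3771, 3995, 43, 267, 491, 715, 939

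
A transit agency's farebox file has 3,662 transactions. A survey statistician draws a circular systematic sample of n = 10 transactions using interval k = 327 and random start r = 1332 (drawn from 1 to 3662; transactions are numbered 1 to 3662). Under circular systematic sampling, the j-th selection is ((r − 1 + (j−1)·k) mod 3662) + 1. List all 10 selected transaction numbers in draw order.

Selection 1: 1332
Selection 2: 1332 + 327 = 1659
Selection 3: 1659 + 327 = 1986
Selection 4: 1986 + 327 = 2313
Selection 5: 2313 + 327 = 2640
Selection 6: 2640 + 327 = 2967
Selection 7: 2967 + 327 = 3294
Selection 8: 3294 + 327 = 3621
Selection 9: 3621 + 327 = 3948 → 3948 − 3662 = 286
Selection 10: 286 + 327 = 613

1332, 1659, 1986, 2313, 2640, 2967, 3294, 3621, 286, 613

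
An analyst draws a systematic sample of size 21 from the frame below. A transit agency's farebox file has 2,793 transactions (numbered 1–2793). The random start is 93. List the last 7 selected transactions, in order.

k = N/n = 2793/21 = 133
15th selection = 93 + 14×133 = 1955
16th: 1955 + 133 = 2088
17th: 2088 + 133 = 2221
18th: 2221 + 133 = 2354
19th: 2354 + 133 = 2487
20th: 2487 + 133 = 2620
21st: 2620 + 133 = 2753

1955, 2088, 2221, 2354, 2487, 2620, 2753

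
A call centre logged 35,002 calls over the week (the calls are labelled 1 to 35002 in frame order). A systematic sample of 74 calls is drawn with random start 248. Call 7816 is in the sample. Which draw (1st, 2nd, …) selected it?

17

k = 35002/74 = 473
position = (7816 − 248)/473 + 1 = 7568/473 + 1 = 16 + 1 = 17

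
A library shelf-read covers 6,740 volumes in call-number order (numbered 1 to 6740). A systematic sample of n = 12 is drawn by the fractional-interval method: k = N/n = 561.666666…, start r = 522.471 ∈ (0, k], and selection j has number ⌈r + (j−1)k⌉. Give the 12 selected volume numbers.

523, 1085, 1646, 2208, 2770, 3331, 3893, 4455, 5016, 5578, 6140, 6701

j=1: r + 0k = 522.471 → ⌈·⌉ = 523
j=2: r + 1k = 1084.137666… → ⌈·⌉ = 1085
j=3: r + 2k = 1645.804333… → ⌈·⌉ = 1646
j=4: r + 3k = 2207.471 → ⌈·⌉ = 2208
j=5: r + 4k = 2769.137666… → ⌈·⌉ = 2770
j=6: r + 5k = 3330.804333… → ⌈·⌉ = 3331
j=7: r + 6k = 3892.471 → ⌈·⌉ = 3893
j=8: r + 7k = 4454.137666… → ⌈·⌉ = 4455
j=9: r + 8k = 5015.804333… → ⌈·⌉ = 5016
j=10: r + 9k = 5577.471 → ⌈·⌉ = 5578
j=11: r + 10k = 6139.137666… → ⌈·⌉ = 6140
j=12: r + 11k = 6700.804333… → ⌈·⌉ = 6701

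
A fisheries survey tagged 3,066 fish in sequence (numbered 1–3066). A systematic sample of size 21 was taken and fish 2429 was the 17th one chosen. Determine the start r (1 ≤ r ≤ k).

93

k = 3066/21 = 146
r = 2429 − (17−1)×146 = 2429 − 2336 = 93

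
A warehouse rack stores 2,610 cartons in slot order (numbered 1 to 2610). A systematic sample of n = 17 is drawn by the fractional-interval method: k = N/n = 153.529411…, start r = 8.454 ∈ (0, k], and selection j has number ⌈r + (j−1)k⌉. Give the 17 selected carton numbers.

j=1: r + 0k = 8.454 → ⌈·⌉ = 9
j=2: r + 1k = 161.983411… → ⌈·⌉ = 162
j=3: r + 2k = 315.512823… → ⌈·⌉ = 316
j=4: r + 3k = 469.042235… → ⌈·⌉ = 470
j=5: r + 4k = 622.571647… → ⌈·⌉ = 623
j=6: r + 5k = 776.101058… → ⌈·⌉ = 777
j=7: r + 6k = 929.630470… → ⌈·⌉ = 930
j=8: r + 7k = 1083.159882… → ⌈·⌉ = 1084
j=9: r + 8k = 1236.689294… → ⌈·⌉ = 1237
j=10: r + 9k = 1390.218705… → ⌈·⌉ = 1391
j=11: r + 10k = 1543.748117… → ⌈·⌉ = 1544
j=12: r + 11k = 1697.277529… → ⌈·⌉ = 1698
j=13: r + 12k = 1850.806941… → ⌈·⌉ = 1851
j=14: r + 13k = 2004.336352… → ⌈·⌉ = 2005
j=15: r + 14k = 2157.865764… → ⌈·⌉ = 2158
j=16: r + 15k = 2311.395176… → ⌈·⌉ = 2312
j=17: r + 16k = 2464.924588… → ⌈·⌉ = 2465

9, 162, 316, 470, 623, 777, 930, 1084, 1237, 1391, 1544, 1698, 1851, 2005, 2158, 2312, 2465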